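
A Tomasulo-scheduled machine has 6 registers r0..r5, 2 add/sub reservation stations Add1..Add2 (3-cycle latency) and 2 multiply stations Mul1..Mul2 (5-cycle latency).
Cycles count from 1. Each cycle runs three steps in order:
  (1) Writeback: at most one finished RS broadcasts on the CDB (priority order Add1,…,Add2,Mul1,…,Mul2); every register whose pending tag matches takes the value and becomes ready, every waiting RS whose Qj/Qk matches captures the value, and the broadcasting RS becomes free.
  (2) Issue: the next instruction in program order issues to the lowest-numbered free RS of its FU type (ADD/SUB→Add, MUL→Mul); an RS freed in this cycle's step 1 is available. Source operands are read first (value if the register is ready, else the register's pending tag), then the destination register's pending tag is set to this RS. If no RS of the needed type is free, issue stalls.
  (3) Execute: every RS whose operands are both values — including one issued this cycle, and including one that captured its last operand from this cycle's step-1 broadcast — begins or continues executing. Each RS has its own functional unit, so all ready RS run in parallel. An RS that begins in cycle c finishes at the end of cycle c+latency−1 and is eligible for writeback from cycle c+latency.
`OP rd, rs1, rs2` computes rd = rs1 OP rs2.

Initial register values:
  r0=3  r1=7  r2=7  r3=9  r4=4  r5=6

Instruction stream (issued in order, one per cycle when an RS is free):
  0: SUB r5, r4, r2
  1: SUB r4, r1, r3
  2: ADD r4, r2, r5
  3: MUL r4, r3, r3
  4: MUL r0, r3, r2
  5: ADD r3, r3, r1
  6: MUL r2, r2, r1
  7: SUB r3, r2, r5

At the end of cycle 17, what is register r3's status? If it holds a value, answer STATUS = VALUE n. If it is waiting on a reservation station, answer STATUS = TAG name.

STATUS = TAG Add1

  c1: issue SUB r5<-Add1  regs: r0:3,r1:7,r2:7,r3:9,r4:4,r5:Add1
  c2: issue SUB r4<-Add2  regs: r0:3,r1:7,r2:7,r3:9,r4:Add2,r5:Add1
  c3: stall  regs: r0:3,r1:7,r2:7,r3:9,r4:Add2,r5:Add1
  c4: CDB Add1=-3; issue ADD r4<-Add1  regs: r0:3,r1:7,r2:7,r3:9,r4:Add1,r5:-3
  c5: CDB Add2=-2; issue MUL r4<-Mul1  regs: r0:3,r1:7,r2:7,r3:9,r4:Mul1,r5:-3
  c6: issue MUL r0<-Mul2  regs: r0:Mul2,r1:7,r2:7,r3:9,r4:Mul1,r5:-3
  c7: CDB Add1=4; issue ADD r3<-Add1  regs: r0:Mul2,r1:7,r2:7,r3:Add1,r4:Mul1,r5:-3
  c8: stall  regs: r0:Mul2,r1:7,r2:7,r3:Add1,r4:Mul1,r5:-3
  c9: stall  regs: r0:Mul2,r1:7,r2:7,r3:Add1,r4:Mul1,r5:-3
  c10: CDB Add1=16; stall  regs: r0:Mul2,r1:7,r2:7,r3:16,r4:Mul1,r5:-3
  c11: CDB Mul1=81; issue MUL r2<-Mul1  regs: r0:Mul2,r1:7,r2:Mul1,r3:16,r4:81,r5:-3
  c12: CDB Mul2=63; issue SUB r3<-Add1  regs: r0:63,r1:7,r2:Mul1,r3:Add1,r4:81,r5:-3
  c13: -  regs: r0:63,r1:7,r2:Mul1,r3:Add1,r4:81,r5:-3
  c14: -  regs: r0:63,r1:7,r2:Mul1,r3:Add1,r4:81,r5:-3
  c15: -  regs: r0:63,r1:7,r2:Mul1,r3:Add1,r4:81,r5:-3
  c16: CDB Mul1=49  regs: r0:63,r1:7,r2:49,r3:Add1,r4:81,r5:-3
  c17: -  regs: r0:63,r1:7,r2:49,r3:Add1,r4:81,r5:-3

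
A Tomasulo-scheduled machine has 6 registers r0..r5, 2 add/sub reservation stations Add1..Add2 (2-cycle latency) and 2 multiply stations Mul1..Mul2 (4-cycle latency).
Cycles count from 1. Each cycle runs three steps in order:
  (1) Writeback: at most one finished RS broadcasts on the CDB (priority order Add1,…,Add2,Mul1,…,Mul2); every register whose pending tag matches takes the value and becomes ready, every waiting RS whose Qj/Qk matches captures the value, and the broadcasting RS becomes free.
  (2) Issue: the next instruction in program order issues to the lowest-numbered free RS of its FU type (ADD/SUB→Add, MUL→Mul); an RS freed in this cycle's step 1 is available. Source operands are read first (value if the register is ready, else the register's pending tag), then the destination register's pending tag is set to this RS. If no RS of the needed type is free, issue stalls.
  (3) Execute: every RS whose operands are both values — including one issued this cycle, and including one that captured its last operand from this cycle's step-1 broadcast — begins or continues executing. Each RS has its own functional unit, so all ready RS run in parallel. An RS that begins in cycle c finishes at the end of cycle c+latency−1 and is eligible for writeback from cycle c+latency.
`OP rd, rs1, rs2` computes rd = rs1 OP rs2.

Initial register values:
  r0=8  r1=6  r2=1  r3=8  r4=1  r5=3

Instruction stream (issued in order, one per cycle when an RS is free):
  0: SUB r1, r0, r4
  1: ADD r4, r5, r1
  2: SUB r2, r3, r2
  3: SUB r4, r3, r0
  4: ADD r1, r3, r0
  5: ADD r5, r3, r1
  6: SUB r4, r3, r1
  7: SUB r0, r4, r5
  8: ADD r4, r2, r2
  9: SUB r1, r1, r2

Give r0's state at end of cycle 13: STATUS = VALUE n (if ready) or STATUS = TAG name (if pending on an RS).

STATUS = VALUE -32

c1: issue SUB r1<-Add1 | r0:8,r1:Add1,r2:1,r3:8,r4:1,r5:3
c2: issue ADD r4<-Add2 | r0:8,r1:Add1,r2:1,r3:8,r4:Add2,r5:3
c3: CDB Add1=7; issue SUB r2<-Add1 | r0:8,r1:7,r2:Add1,r3:8,r4:Add2,r5:3
c4: stall | r0:8,r1:7,r2:Add1,r3:8,r4:Add2,r5:3
c5: CDB Add1=7; issue SUB r4<-Add1 | r0:8,r1:7,r2:7,r3:8,r4:Add1,r5:3
c6: CDB Add2=10; issue ADD r1<-Add2 | r0:8,r1:Add2,r2:7,r3:8,r4:Add1,r5:3
c7: CDB Add1=0; issue ADD r5<-Add1 | r0:8,r1:Add2,r2:7,r3:8,r4:0,r5:Add1
c8: CDB Add2=16; issue SUB r4<-Add2 | r0:8,r1:16,r2:7,r3:8,r4:Add2,r5:Add1
c9: stall | r0:8,r1:16,r2:7,r3:8,r4:Add2,r5:Add1
c10: CDB Add1=24; issue SUB r0<-Add1 | r0:Add1,r1:16,r2:7,r3:8,r4:Add2,r5:24
c11: CDB Add2=-8; issue ADD r4<-Add2 | r0:Add1,r1:16,r2:7,r3:8,r4:Add2,r5:24
c12: stall | r0:Add1,r1:16,r2:7,r3:8,r4:Add2,r5:24
c13: CDB Add1=-32; issue SUB r1<-Add1 | r0:-32,r1:Add1,r2:7,r3:8,r4:Add2,r5:24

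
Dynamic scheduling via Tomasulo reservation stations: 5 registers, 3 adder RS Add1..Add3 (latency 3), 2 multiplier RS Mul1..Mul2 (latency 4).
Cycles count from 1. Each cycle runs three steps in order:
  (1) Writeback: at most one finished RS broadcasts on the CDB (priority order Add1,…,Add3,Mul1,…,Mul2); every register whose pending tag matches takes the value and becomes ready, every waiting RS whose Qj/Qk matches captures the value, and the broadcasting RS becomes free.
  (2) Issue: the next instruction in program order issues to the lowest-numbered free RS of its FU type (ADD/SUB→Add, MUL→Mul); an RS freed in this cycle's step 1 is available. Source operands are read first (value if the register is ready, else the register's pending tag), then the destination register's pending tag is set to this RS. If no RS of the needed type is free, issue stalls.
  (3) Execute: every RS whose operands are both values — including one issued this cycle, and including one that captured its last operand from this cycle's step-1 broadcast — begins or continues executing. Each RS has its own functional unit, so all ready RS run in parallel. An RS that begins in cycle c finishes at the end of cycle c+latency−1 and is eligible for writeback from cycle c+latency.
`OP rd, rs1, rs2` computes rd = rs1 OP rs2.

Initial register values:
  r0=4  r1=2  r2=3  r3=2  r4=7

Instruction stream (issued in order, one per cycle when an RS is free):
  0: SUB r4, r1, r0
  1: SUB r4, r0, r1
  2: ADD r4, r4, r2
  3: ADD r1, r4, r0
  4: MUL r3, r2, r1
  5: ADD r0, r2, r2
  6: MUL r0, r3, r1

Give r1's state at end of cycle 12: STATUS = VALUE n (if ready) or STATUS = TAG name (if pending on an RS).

STATUS = VALUE 9

c1: issue SUB r4<-Add1 | r0:4,r1:2,r2:3,r3:2,r4:Add1
c2: issue SUB r4<-Add2 | r0:4,r1:2,r2:3,r3:2,r4:Add2
c3: issue ADD r4<-Add3 | r0:4,r1:2,r2:3,r3:2,r4:Add3
c4: CDB Add1=-2; issue ADD r1<-Add1 | r0:4,r1:Add1,r2:3,r3:2,r4:Add3
c5: CDB Add2=2; issue MUL r3<-Mul1 | r0:4,r1:Add1,r2:3,r3:Mul1,r4:Add3
c6: issue ADD r0<-Add2 | r0:Add2,r1:Add1,r2:3,r3:Mul1,r4:Add3
c7: issue MUL r0<-Mul2 | r0:Mul2,r1:Add1,r2:3,r3:Mul1,r4:Add3
c8: CDB Add3=5 | r0:Mul2,r1:Add1,r2:3,r3:Mul1,r4:5
c9: CDB Add2=6 | r0:Mul2,r1:Add1,r2:3,r3:Mul1,r4:5
c10: - | r0:Mul2,r1:Add1,r2:3,r3:Mul1,r4:5
c11: CDB Add1=9 | r0:Mul2,r1:9,r2:3,r3:Mul1,r4:5
c12: - | r0:Mul2,r1:9,r2:3,r3:Mul1,r4:5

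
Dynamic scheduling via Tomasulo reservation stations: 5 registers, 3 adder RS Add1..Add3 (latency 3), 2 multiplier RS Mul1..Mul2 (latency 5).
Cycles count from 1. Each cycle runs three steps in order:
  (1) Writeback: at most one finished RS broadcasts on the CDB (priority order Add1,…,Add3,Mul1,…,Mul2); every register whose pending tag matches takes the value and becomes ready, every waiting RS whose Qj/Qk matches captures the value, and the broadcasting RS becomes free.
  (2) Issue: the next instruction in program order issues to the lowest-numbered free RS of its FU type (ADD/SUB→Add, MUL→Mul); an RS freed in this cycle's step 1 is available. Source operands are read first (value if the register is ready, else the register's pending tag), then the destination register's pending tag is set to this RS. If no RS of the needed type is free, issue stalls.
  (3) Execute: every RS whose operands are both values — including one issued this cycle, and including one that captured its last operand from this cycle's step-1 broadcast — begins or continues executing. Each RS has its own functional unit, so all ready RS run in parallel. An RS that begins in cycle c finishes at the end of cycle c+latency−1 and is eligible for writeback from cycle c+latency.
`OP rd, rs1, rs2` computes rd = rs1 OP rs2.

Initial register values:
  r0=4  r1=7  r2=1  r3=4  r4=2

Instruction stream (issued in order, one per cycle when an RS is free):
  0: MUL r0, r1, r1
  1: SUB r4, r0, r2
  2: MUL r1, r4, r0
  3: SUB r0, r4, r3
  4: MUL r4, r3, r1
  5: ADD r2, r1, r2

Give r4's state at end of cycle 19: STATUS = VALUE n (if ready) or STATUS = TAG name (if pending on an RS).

STATUS = VALUE 9408

cycle 1: issue MUL r0<-Mul1 // r0:Mul1,r1:7,r2:1,r3:4,r4:2
cycle 2: issue SUB r4<-Add1 // r0:Mul1,r1:7,r2:1,r3:4,r4:Add1
cycle 3: issue MUL r1<-Mul2 // r0:Mul1,r1:Mul2,r2:1,r3:4,r4:Add1
cycle 4: issue SUB r0<-Add2 // r0:Add2,r1:Mul2,r2:1,r3:4,r4:Add1
cycle 5: stall // r0:Add2,r1:Mul2,r2:1,r3:4,r4:Add1
cycle 6: CDB Mul1=49; issue MUL r4<-Mul1 // r0:Add2,r1:Mul2,r2:1,r3:4,r4:Mul1
cycle 7: issue ADD r2<-Add3 // r0:Add2,r1:Mul2,r2:Add3,r3:4,r4:Mul1
cycle 8: - // r0:Add2,r1:Mul2,r2:Add3,r3:4,r4:Mul1
cycle 9: CDB Add1=48 // r0:Add2,r1:Mul2,r2:Add3,r3:4,r4:Mul1
cycle 10: - // r0:Add2,r1:Mul2,r2:Add3,r3:4,r4:Mul1
cycle 11: - // r0:Add2,r1:Mul2,r2:Add3,r3:4,r4:Mul1
cycle 12: CDB Add2=44 // r0:44,r1:Mul2,r2:Add3,r3:4,r4:Mul1
cycle 13: - // r0:44,r1:Mul2,r2:Add3,r3:4,r4:Mul1
cycle 14: CDB Mul2=2352 // r0:44,r1:2352,r2:Add3,r3:4,r4:Mul1
cycle 15: - // r0:44,r1:2352,r2:Add3,r3:4,r4:Mul1
cycle 16: - // r0:44,r1:2352,r2:Add3,r3:4,r4:Mul1
cycle 17: CDB Add3=2353 // r0:44,r1:2352,r2:2353,r3:4,r4:Mul1
cycle 18: - // r0:44,r1:2352,r2:2353,r3:4,r4:Mul1
cycle 19: CDB Mul1=9408 // r0:44,r1:2352,r2:2353,r3:4,r4:9408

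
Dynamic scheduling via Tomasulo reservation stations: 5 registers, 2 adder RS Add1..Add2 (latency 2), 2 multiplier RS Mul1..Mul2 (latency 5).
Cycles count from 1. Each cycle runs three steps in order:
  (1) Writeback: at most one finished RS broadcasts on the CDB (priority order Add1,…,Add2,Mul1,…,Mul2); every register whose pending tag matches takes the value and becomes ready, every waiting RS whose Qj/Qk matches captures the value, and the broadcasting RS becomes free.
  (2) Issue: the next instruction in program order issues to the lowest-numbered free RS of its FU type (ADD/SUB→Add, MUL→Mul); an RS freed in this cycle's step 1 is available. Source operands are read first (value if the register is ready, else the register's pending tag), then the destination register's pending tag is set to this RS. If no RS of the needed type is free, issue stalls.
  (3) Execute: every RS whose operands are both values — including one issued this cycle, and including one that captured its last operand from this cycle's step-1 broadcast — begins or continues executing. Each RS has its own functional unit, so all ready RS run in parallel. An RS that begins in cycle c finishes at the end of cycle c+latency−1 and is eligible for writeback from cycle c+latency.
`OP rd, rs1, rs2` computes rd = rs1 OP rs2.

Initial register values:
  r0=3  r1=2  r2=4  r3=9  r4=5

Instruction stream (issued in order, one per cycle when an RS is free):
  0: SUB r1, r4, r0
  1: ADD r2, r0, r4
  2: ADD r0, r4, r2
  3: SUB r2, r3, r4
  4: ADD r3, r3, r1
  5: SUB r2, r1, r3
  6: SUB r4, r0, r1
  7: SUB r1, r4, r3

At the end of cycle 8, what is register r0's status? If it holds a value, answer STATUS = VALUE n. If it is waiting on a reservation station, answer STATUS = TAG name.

cycle 1: issue SUB r1<-Add1 // r0:3,r1:Add1,r2:4,r3:9,r4:5
cycle 2: issue ADD r2<-Add2 // r0:3,r1:Add1,r2:Add2,r3:9,r4:5
cycle 3: CDB Add1=2; issue ADD r0<-Add1 // r0:Add1,r1:2,r2:Add2,r3:9,r4:5
cycle 4: CDB Add2=8; issue SUB r2<-Add2 // r0:Add1,r1:2,r2:Add2,r3:9,r4:5
cycle 5: stall // r0:Add1,r1:2,r2:Add2,r3:9,r4:5
cycle 6: CDB Add1=13; issue ADD r3<-Add1 // r0:13,r1:2,r2:Add2,r3:Add1,r4:5
cycle 7: CDB Add2=4; issue SUB r2<-Add2 // r0:13,r1:2,r2:Add2,r3:Add1,r4:5
cycle 8: CDB Add1=11; issue SUB r4<-Add1 // r0:13,r1:2,r2:Add2,r3:11,r4:Add1

STATUS = VALUE 13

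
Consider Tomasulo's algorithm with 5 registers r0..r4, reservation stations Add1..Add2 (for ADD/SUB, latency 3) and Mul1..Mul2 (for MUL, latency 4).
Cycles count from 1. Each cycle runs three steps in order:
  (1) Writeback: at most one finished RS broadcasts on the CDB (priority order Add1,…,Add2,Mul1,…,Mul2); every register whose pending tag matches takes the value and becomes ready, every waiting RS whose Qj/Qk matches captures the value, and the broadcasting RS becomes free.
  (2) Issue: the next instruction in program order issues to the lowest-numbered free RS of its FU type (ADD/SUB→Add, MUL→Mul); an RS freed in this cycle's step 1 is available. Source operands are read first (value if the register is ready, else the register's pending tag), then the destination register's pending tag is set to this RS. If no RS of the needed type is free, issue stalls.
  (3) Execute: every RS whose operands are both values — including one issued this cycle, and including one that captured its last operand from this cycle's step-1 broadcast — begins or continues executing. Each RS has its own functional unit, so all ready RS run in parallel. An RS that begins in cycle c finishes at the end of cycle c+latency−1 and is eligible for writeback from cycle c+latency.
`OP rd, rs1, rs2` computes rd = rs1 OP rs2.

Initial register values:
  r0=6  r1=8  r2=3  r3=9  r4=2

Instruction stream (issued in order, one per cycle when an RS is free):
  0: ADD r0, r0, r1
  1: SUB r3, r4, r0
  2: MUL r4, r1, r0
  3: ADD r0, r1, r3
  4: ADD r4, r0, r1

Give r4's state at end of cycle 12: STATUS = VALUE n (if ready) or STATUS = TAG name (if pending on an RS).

STATUS = TAG Add2

cycle 1: issue ADD r0<-Add1 // r0:Add1,r1:8,r2:3,r3:9,r4:2
cycle 2: issue SUB r3<-Add2 // r0:Add1,r1:8,r2:3,r3:Add2,r4:2
cycle 3: issue MUL r4<-Mul1 // r0:Add1,r1:8,r2:3,r3:Add2,r4:Mul1
cycle 4: CDB Add1=14; issue ADD r0<-Add1 // r0:Add1,r1:8,r2:3,r3:Add2,r4:Mul1
cycle 5: stall // r0:Add1,r1:8,r2:3,r3:Add2,r4:Mul1
cycle 6: stall // r0:Add1,r1:8,r2:3,r3:Add2,r4:Mul1
cycle 7: CDB Add2=-12; issue ADD r4<-Add2 // r0:Add1,r1:8,r2:3,r3:-12,r4:Add2
cycle 8: CDB Mul1=112 // r0:Add1,r1:8,r2:3,r3:-12,r4:Add2
cycle 9: - // r0:Add1,r1:8,r2:3,r3:-12,r4:Add2
cycle 10: CDB Add1=-4 // r0:-4,r1:8,r2:3,r3:-12,r4:Add2
cycle 11: - // r0:-4,r1:8,r2:3,r3:-12,r4:Add2
cycle 12: - // r0:-4,r1:8,r2:3,r3:-12,r4:Add2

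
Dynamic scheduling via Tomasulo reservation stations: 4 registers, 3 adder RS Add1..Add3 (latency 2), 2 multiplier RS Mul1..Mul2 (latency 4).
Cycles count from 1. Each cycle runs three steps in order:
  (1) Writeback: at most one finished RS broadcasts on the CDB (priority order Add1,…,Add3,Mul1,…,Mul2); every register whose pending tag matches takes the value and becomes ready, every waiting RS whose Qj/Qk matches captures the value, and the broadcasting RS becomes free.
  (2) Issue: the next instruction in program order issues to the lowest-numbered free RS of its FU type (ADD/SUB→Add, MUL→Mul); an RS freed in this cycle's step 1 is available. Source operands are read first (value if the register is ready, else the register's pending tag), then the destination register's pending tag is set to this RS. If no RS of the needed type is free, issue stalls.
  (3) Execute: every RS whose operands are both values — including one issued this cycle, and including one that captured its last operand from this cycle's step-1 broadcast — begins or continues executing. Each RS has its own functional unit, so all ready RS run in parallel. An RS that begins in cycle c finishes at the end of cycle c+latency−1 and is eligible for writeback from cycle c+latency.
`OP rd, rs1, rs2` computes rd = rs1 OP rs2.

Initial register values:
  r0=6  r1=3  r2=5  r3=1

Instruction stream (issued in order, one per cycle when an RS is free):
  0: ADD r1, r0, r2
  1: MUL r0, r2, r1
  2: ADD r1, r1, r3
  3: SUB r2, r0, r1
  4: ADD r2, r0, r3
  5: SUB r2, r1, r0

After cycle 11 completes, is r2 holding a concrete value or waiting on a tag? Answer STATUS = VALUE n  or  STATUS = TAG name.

STATUS = VALUE -43

  c1: issue ADD r1<-Add1  regs: r0:6,r1:Add1,r2:5,r3:1
  c2: issue MUL r0<-Mul1  regs: r0:Mul1,r1:Add1,r2:5,r3:1
  c3: CDB Add1=11; issue ADD r1<-Add1  regs: r0:Mul1,r1:Add1,r2:5,r3:1
  c4: issue SUB r2<-Add2  regs: r0:Mul1,r1:Add1,r2:Add2,r3:1
  c5: CDB Add1=12; issue ADD r2<-Add1  regs: r0:Mul1,r1:12,r2:Add1,r3:1
  c6: issue SUB r2<-Add3  regs: r0:Mul1,r1:12,r2:Add3,r3:1
  c7: CDB Mul1=55  regs: r0:55,r1:12,r2:Add3,r3:1
  c8: -  regs: r0:55,r1:12,r2:Add3,r3:1
  c9: CDB Add1=56  regs: r0:55,r1:12,r2:Add3,r3:1
  c10: CDB Add2=43  regs: r0:55,r1:12,r2:Add3,r3:1
  c11: CDB Add3=-43  regs: r0:55,r1:12,r2:-43,r3:1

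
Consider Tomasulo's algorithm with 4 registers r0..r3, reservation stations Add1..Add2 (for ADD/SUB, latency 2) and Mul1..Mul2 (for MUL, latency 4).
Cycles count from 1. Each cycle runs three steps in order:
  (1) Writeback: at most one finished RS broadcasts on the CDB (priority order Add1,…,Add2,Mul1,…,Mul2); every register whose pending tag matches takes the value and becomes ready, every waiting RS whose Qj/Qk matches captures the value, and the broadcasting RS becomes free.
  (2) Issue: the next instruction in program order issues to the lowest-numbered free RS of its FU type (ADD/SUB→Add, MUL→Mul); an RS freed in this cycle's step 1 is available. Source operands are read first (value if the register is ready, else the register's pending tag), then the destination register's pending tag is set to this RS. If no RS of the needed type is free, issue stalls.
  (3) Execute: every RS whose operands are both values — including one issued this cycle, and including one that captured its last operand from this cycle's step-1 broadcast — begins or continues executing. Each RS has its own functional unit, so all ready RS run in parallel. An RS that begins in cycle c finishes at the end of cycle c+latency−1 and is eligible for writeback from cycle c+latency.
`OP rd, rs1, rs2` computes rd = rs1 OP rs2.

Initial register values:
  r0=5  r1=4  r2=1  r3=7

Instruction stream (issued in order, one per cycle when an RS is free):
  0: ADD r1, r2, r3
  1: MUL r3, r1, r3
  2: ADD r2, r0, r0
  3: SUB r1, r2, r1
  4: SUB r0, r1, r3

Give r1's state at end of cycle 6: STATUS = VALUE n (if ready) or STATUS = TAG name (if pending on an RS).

STATUS = TAG Add2

  c1: issue ADD r1<-Add1  regs: r0:5,r1:Add1,r2:1,r3:7
  c2: issue MUL r3<-Mul1  regs: r0:5,r1:Add1,r2:1,r3:Mul1
  c3: CDB Add1=8; issue ADD r2<-Add1  regs: r0:5,r1:8,r2:Add1,r3:Mul1
  c4: issue SUB r1<-Add2  regs: r0:5,r1:Add2,r2:Add1,r3:Mul1
  c5: CDB Add1=10; issue SUB r0<-Add1  regs: r0:Add1,r1:Add2,r2:10,r3:Mul1
  c6: -  regs: r0:Add1,r1:Add2,r2:10,r3:Mul1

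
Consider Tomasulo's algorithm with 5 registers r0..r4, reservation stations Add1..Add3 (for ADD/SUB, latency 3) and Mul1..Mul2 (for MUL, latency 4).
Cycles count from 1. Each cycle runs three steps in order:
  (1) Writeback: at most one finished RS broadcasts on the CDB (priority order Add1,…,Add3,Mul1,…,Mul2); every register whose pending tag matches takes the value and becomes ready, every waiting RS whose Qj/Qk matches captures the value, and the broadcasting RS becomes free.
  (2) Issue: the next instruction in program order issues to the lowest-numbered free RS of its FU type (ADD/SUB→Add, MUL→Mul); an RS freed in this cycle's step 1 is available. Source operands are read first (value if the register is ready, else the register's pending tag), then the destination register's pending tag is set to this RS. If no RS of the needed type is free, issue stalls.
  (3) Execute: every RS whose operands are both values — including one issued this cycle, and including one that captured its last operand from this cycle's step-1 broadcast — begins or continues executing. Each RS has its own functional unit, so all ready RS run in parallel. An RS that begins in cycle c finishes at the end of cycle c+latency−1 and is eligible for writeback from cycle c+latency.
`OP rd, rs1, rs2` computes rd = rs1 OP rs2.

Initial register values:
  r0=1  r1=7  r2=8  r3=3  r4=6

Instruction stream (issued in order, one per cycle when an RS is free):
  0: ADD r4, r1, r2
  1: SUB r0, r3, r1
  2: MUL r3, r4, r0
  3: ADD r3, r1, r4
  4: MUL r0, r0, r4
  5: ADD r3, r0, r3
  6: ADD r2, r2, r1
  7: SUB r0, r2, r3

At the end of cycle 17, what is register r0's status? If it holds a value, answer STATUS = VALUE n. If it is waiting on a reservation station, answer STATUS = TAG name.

STATUS = VALUE 53

c1: issue ADD r4<-Add1 | r0:1,r1:7,r2:8,r3:3,r4:Add1
c2: issue SUB r0<-Add2 | r0:Add2,r1:7,r2:8,r3:3,r4:Add1
c3: issue MUL r3<-Mul1 | r0:Add2,r1:7,r2:8,r3:Mul1,r4:Add1
c4: CDB Add1=15; issue ADD r3<-Add1 | r0:Add2,r1:7,r2:8,r3:Add1,r4:15
c5: CDB Add2=-4; issue MUL r0<-Mul2 | r0:Mul2,r1:7,r2:8,r3:Add1,r4:15
c6: issue ADD r3<-Add2 | r0:Mul2,r1:7,r2:8,r3:Add2,r4:15
c7: CDB Add1=22; issue ADD r2<-Add1 | r0:Mul2,r1:7,r2:Add1,r3:Add2,r4:15
c8: issue SUB r0<-Add3 | r0:Add3,r1:7,r2:Add1,r3:Add2,r4:15
c9: CDB Mul1=-60 | r0:Add3,r1:7,r2:Add1,r3:Add2,r4:15
c10: CDB Add1=15 | r0:Add3,r1:7,r2:15,r3:Add2,r4:15
c11: CDB Mul2=-60 | r0:Add3,r1:7,r2:15,r3:Add2,r4:15
c12: - | r0:Add3,r1:7,r2:15,r3:Add2,r4:15
c13: - | r0:Add3,r1:7,r2:15,r3:Add2,r4:15
c14: CDB Add2=-38 | r0:Add3,r1:7,r2:15,r3:-38,r4:15
c15: - | r0:Add3,r1:7,r2:15,r3:-38,r4:15
c16: - | r0:Add3,r1:7,r2:15,r3:-38,r4:15
c17: CDB Add3=53 | r0:53,r1:7,r2:15,r3:-38,r4:15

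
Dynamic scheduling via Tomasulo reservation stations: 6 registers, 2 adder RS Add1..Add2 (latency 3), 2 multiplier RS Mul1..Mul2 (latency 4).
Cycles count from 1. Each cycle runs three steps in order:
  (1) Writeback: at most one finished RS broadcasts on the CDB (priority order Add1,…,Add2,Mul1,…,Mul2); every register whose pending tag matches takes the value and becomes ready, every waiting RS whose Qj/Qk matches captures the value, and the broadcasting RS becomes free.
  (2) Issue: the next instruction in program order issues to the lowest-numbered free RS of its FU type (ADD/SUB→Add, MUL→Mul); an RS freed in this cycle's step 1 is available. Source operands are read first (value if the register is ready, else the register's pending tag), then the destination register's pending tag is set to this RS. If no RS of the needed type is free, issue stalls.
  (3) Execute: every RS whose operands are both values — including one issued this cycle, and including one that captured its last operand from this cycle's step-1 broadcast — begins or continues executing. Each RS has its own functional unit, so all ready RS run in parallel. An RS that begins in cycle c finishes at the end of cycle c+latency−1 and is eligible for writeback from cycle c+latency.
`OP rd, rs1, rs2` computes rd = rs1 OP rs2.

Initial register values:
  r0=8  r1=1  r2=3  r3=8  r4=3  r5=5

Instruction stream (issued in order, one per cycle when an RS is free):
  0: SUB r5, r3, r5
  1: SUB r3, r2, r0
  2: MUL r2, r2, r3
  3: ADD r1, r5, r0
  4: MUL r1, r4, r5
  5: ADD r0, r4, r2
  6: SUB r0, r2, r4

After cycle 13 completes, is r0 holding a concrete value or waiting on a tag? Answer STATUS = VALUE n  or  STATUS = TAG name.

c1: issue SUB r5<-Add1 | r0:8,r1:1,r2:3,r3:8,r4:3,r5:Add1
c2: issue SUB r3<-Add2 | r0:8,r1:1,r2:3,r3:Add2,r4:3,r5:Add1
c3: issue MUL r2<-Mul1 | r0:8,r1:1,r2:Mul1,r3:Add2,r4:3,r5:Add1
c4: CDB Add1=3; issue ADD r1<-Add1 | r0:8,r1:Add1,r2:Mul1,r3:Add2,r4:3,r5:3
c5: CDB Add2=-5; issue MUL r1<-Mul2 | r0:8,r1:Mul2,r2:Mul1,r3:-5,r4:3,r5:3
c6: issue ADD r0<-Add2 | r0:Add2,r1:Mul2,r2:Mul1,r3:-5,r4:3,r5:3
c7: CDB Add1=11; issue SUB r0<-Add1 | r0:Add1,r1:Mul2,r2:Mul1,r3:-5,r4:3,r5:3
c8: - | r0:Add1,r1:Mul2,r2:Mul1,r3:-5,r4:3,r5:3
c9: CDB Mul1=-15 | r0:Add1,r1:Mul2,r2:-15,r3:-5,r4:3,r5:3
c10: CDB Mul2=9 | r0:Add1,r1:9,r2:-15,r3:-5,r4:3,r5:3
c11: - | r0:Add1,r1:9,r2:-15,r3:-5,r4:3,r5:3
c12: CDB Add1=-18 | r0:-18,r1:9,r2:-15,r3:-5,r4:3,r5:3
c13: CDB Add2=-12 | r0:-18,r1:9,r2:-15,r3:-5,r4:3,r5:3

STATUS = VALUE -18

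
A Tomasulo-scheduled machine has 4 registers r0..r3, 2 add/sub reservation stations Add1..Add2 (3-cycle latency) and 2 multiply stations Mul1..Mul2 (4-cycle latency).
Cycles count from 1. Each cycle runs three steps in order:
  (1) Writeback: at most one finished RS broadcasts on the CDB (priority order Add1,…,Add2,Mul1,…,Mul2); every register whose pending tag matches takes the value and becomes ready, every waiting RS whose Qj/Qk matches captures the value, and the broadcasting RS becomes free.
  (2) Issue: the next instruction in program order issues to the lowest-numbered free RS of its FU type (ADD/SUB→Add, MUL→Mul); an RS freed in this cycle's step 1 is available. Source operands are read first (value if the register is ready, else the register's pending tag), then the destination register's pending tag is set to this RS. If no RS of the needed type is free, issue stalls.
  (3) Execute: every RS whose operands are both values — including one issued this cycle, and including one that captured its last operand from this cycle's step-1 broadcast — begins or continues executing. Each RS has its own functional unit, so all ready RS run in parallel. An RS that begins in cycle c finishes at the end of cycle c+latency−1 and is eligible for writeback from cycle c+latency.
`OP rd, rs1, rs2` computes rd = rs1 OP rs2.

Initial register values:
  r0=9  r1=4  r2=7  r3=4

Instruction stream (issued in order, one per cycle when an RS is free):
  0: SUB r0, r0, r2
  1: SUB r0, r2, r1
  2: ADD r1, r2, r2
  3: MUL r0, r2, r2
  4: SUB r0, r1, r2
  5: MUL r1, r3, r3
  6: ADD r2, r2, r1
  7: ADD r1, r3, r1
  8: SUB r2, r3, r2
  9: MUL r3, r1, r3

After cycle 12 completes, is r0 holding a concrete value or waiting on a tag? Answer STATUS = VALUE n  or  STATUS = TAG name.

STATUS = VALUE 7

  c1: issue SUB r0<-Add1  regs: r0:Add1,r1:4,r2:7,r3:4
  c2: issue SUB r0<-Add2  regs: r0:Add2,r1:4,r2:7,r3:4
  c3: stall  regs: r0:Add2,r1:4,r2:7,r3:4
  c4: CDB Add1=2; issue ADD r1<-Add1  regs: r0:Add2,r1:Add1,r2:7,r3:4
  c5: CDB Add2=3; issue MUL r0<-Mul1  regs: r0:Mul1,r1:Add1,r2:7,r3:4
  c6: issue SUB r0<-Add2  regs: r0:Add2,r1:Add1,r2:7,r3:4
  c7: CDB Add1=14; issue MUL r1<-Mul2  regs: r0:Add2,r1:Mul2,r2:7,r3:4
  c8: issue ADD r2<-Add1  regs: r0:Add2,r1:Mul2,r2:Add1,r3:4
  c9: CDB Mul1=49; stall  regs: r0:Add2,r1:Mul2,r2:Add1,r3:4
  c10: CDB Add2=7; issue ADD r1<-Add2  regs: r0:7,r1:Add2,r2:Add1,r3:4
  c11: CDB Mul2=16; stall  regs: r0:7,r1:Add2,r2:Add1,r3:4
  c12: stall  regs: r0:7,r1:Add2,r2:Add1,r3:4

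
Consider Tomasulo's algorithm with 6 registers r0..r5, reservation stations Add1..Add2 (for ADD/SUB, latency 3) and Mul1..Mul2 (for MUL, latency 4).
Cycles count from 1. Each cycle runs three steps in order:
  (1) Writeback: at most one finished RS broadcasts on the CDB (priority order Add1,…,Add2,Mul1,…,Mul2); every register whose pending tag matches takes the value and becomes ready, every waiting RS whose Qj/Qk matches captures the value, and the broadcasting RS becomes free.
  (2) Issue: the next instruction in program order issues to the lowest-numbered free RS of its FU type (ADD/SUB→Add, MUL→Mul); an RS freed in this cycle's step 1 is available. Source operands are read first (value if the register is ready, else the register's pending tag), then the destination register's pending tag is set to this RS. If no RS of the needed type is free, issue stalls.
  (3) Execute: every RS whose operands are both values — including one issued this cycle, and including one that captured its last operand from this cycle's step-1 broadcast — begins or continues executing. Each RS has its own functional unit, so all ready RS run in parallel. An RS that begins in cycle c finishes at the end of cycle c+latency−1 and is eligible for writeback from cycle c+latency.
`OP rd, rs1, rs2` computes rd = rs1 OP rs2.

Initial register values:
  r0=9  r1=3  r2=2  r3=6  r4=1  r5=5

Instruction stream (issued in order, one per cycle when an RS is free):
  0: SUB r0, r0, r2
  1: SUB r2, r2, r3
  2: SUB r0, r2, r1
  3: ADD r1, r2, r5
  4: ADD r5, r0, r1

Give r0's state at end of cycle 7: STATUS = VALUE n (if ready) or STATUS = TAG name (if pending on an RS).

c1: issue SUB r0<-Add1 | r0:Add1,r1:3,r2:2,r3:6,r4:1,r5:5
c2: issue SUB r2<-Add2 | r0:Add1,r1:3,r2:Add2,r3:6,r4:1,r5:5
c3: stall | r0:Add1,r1:3,r2:Add2,r3:6,r4:1,r5:5
c4: CDB Add1=7; issue SUB r0<-Add1 | r0:Add1,r1:3,r2:Add2,r3:6,r4:1,r5:5
c5: CDB Add2=-4; issue ADD r1<-Add2 | r0:Add1,r1:Add2,r2:-4,r3:6,r4:1,r5:5
c6: stall | r0:Add1,r1:Add2,r2:-4,r3:6,r4:1,r5:5
c7: stall | r0:Add1,r1:Add2,r2:-4,r3:6,r4:1,r5:5

STATUS = TAG Add1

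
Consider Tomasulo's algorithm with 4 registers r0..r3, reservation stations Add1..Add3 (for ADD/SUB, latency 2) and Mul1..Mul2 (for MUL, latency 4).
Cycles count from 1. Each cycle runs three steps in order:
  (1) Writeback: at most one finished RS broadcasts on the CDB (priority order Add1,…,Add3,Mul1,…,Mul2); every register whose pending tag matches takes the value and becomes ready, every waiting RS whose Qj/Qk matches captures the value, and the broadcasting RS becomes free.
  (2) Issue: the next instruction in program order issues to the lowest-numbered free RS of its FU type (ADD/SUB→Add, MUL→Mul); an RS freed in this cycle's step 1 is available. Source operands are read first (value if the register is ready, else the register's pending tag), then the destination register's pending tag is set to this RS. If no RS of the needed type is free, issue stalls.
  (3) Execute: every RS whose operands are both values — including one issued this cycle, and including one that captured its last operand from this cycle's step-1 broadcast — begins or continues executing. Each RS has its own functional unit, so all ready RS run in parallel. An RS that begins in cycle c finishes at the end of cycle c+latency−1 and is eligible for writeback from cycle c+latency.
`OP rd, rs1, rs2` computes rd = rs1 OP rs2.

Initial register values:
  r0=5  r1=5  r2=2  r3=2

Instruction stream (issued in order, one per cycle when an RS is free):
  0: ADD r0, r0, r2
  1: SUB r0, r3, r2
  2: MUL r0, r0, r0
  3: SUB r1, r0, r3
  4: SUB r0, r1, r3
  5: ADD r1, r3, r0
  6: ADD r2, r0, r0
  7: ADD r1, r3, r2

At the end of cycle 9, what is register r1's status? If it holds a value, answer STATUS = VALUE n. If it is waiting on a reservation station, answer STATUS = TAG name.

c1: issue ADD r0<-Add1 | r0:Add1,r1:5,r2:2,r3:2
c2: issue SUB r0<-Add2 | r0:Add2,r1:5,r2:2,r3:2
c3: CDB Add1=7; issue MUL r0<-Mul1 | r0:Mul1,r1:5,r2:2,r3:2
c4: CDB Add2=0; issue SUB r1<-Add1 | r0:Mul1,r1:Add1,r2:2,r3:2
c5: issue SUB r0<-Add2 | r0:Add2,r1:Add1,r2:2,r3:2
c6: issue ADD r1<-Add3 | r0:Add2,r1:Add3,r2:2,r3:2
c7: stall | r0:Add2,r1:Add3,r2:2,r3:2
c8: CDB Mul1=0; stall | r0:Add2,r1:Add3,r2:2,r3:2
c9: stall | r0:Add2,r1:Add3,r2:2,r3:2

STATUS = TAG Add3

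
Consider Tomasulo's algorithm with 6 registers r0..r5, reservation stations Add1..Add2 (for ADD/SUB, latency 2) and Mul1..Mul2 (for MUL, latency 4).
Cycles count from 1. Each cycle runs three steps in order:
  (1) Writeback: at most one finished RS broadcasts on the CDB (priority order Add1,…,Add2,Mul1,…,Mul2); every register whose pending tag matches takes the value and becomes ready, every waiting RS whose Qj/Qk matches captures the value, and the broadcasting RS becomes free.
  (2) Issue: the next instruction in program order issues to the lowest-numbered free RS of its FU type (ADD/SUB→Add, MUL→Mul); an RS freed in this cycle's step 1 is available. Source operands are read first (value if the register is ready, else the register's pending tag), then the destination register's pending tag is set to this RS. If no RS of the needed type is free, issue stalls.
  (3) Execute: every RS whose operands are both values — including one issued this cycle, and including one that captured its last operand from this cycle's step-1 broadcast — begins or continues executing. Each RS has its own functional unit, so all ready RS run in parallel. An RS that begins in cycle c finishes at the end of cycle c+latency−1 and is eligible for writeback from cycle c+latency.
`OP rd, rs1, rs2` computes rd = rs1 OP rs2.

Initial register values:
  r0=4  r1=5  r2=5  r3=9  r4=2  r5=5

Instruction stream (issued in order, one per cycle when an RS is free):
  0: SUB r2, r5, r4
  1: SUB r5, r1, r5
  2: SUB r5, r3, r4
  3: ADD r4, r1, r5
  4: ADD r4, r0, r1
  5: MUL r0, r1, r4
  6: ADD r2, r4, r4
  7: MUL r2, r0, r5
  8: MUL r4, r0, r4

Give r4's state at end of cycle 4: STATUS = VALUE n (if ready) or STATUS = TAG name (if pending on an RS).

cycle 1: issue SUB r2<-Add1 // r0:4,r1:5,r2:Add1,r3:9,r4:2,r5:5
cycle 2: issue SUB r5<-Add2 // r0:4,r1:5,r2:Add1,r3:9,r4:2,r5:Add2
cycle 3: CDB Add1=3; issue SUB r5<-Add1 // r0:4,r1:5,r2:3,r3:9,r4:2,r5:Add1
cycle 4: CDB Add2=0; issue ADD r4<-Add2 // r0:4,r1:5,r2:3,r3:9,r4:Add2,r5:Add1

STATUS = TAG Add2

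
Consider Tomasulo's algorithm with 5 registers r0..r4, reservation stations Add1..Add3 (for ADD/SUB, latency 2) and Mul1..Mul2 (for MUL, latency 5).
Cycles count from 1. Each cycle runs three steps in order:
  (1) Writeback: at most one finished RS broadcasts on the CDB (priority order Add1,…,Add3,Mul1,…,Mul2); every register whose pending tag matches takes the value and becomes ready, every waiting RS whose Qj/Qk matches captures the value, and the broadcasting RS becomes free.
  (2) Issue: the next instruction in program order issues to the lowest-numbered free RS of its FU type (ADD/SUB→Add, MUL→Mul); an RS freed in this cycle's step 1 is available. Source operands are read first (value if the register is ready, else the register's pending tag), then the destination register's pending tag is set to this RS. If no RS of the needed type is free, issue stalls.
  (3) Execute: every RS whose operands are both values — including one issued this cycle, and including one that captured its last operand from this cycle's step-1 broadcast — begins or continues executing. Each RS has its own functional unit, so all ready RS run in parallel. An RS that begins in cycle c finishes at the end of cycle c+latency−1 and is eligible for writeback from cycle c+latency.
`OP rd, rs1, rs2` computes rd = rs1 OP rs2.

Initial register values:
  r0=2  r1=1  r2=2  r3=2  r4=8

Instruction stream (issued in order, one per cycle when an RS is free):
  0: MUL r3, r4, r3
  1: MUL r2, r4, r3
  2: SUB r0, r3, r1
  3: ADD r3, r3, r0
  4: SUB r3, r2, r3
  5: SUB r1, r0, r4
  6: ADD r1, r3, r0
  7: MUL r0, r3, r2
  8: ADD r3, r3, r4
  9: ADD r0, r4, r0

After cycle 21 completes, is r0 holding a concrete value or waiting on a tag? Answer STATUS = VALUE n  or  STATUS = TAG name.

STATUS = VALUE 12424

cycle 1: issue MUL r3<-Mul1 // r0:2,r1:1,r2:2,r3:Mul1,r4:8
cycle 2: issue MUL r2<-Mul2 // r0:2,r1:1,r2:Mul2,r3:Mul1,r4:8
cycle 3: issue SUB r0<-Add1 // r0:Add1,r1:1,r2:Mul2,r3:Mul1,r4:8
cycle 4: issue ADD r3<-Add2 // r0:Add1,r1:1,r2:Mul2,r3:Add2,r4:8
cycle 5: issue SUB r3<-Add3 // r0:Add1,r1:1,r2:Mul2,r3:Add3,r4:8
cycle 6: CDB Mul1=16; stall // r0:Add1,r1:1,r2:Mul2,r3:Add3,r4:8
cycle 7: stall // r0:Add1,r1:1,r2:Mul2,r3:Add3,r4:8
cycle 8: CDB Add1=15; issue SUB r1<-Add1 // r0:15,r1:Add1,r2:Mul2,r3:Add3,r4:8
cycle 9: stall // r0:15,r1:Add1,r2:Mul2,r3:Add3,r4:8
cycle 10: CDB Add1=7; issue ADD r1<-Add1 // r0:15,r1:Add1,r2:Mul2,r3:Add3,r4:8
cycle 11: CDB Add2=31; issue MUL r0<-Mul1 // r0:Mul1,r1:Add1,r2:Mul2,r3:Add3,r4:8
cycle 12: CDB Mul2=128; issue ADD r3<-Add2 // r0:Mul1,r1:Add1,r2:128,r3:Add2,r4:8
cycle 13: stall // r0:Mul1,r1:Add1,r2:128,r3:Add2,r4:8
cycle 14: CDB Add3=97; issue ADD r0<-Add3 // r0:Add3,r1:Add1,r2:128,r3:Add2,r4:8
cycle 15: - // r0:Add3,r1:Add1,r2:128,r3:Add2,r4:8
cycle 16: CDB Add1=112 // r0:Add3,r1:112,r2:128,r3:Add2,r4:8
cycle 17: CDB Add2=105 // r0:Add3,r1:112,r2:128,r3:105,r4:8
cycle 18: - // r0:Add3,r1:112,r2:128,r3:105,r4:8
cycle 19: CDB Mul1=12416 // r0:Add3,r1:112,r2:128,r3:105,r4:8
cycle 20: - // r0:Add3,r1:112,r2:128,r3:105,r4:8
cycle 21: CDB Add3=12424 // r0:12424,r1:112,r2:128,r3:105,r4:8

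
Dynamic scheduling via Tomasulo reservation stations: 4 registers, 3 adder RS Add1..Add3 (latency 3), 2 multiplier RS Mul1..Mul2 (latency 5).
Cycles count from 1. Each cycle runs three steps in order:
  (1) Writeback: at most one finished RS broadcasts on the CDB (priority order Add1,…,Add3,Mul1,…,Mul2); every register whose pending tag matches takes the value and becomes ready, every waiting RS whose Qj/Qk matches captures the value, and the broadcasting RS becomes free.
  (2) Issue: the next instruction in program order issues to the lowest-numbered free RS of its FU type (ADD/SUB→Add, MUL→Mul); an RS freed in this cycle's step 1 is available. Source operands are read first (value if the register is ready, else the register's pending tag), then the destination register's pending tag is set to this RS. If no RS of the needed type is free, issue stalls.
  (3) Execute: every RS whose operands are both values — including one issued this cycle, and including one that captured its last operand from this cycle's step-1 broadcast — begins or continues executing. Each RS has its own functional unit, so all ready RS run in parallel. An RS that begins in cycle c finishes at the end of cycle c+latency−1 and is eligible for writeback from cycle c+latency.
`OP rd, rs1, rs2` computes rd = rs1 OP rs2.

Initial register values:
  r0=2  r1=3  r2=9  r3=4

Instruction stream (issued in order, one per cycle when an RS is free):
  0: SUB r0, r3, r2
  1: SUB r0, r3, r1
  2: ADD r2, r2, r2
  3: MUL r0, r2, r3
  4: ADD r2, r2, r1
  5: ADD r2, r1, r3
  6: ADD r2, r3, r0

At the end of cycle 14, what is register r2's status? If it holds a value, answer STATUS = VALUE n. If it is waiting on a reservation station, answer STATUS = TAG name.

STATUS = VALUE 76

cycle 1: issue SUB r0<-Add1 // r0:Add1,r1:3,r2:9,r3:4
cycle 2: issue SUB r0<-Add2 // r0:Add2,r1:3,r2:9,r3:4
cycle 3: issue ADD r2<-Add3 // r0:Add2,r1:3,r2:Add3,r3:4
cycle 4: CDB Add1=-5; issue MUL r0<-Mul1 // r0:Mul1,r1:3,r2:Add3,r3:4
cycle 5: CDB Add2=1; issue ADD r2<-Add1 // r0:Mul1,r1:3,r2:Add1,r3:4
cycle 6: CDB Add3=18; issue ADD r2<-Add2 // r0:Mul1,r1:3,r2:Add2,r3:4
cycle 7: issue ADD r2<-Add3 // r0:Mul1,r1:3,r2:Add3,r3:4
cycle 8: - // r0:Mul1,r1:3,r2:Add3,r3:4
cycle 9: CDB Add1=21 // r0:Mul1,r1:3,r2:Add3,r3:4
cycle 10: CDB Add2=7 // r0:Mul1,r1:3,r2:Add3,r3:4
cycle 11: CDB Mul1=72 // r0:72,r1:3,r2:Add3,r3:4
cycle 12: - // r0:72,r1:3,r2:Add3,r3:4
cycle 13: - // r0:72,r1:3,r2:Add3,r3:4
cycle 14: CDB Add3=76 // r0:72,r1:3,r2:76,r3:4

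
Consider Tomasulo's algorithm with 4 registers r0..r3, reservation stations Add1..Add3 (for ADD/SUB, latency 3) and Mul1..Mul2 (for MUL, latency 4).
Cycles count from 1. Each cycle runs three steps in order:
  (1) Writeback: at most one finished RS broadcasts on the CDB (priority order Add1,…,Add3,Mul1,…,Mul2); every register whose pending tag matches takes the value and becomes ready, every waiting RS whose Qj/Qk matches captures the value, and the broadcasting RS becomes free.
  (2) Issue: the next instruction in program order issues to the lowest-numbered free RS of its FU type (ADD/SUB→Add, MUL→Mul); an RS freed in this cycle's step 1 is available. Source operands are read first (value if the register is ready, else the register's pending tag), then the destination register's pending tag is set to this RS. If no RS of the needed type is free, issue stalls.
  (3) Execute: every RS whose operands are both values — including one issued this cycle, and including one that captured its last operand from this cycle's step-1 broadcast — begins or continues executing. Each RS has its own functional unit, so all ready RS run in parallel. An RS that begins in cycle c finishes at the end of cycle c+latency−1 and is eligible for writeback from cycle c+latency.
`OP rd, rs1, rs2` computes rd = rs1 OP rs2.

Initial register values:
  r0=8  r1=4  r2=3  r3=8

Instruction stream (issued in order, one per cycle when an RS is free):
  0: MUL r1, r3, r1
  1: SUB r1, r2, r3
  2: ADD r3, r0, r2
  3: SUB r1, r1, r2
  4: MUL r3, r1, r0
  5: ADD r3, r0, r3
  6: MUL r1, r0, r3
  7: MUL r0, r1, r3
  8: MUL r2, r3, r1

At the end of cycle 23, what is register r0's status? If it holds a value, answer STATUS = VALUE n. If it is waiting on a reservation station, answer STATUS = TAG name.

cycle 1: issue MUL r1<-Mul1 // r0:8,r1:Mul1,r2:3,r3:8
cycle 2: issue SUB r1<-Add1 // r0:8,r1:Add1,r2:3,r3:8
cycle 3: issue ADD r3<-Add2 // r0:8,r1:Add1,r2:3,r3:Add2
cycle 4: issue SUB r1<-Add3 // r0:8,r1:Add3,r2:3,r3:Add2
cycle 5: CDB Add1=-5; issue MUL r3<-Mul2 // r0:8,r1:Add3,r2:3,r3:Mul2
cycle 6: CDB Add2=11; issue ADD r3<-Add1 // r0:8,r1:Add3,r2:3,r3:Add1
cycle 7: CDB Mul1=32; issue MUL r1<-Mul1 // r0:8,r1:Mul1,r2:3,r3:Add1
cycle 8: CDB Add3=-8; stall // r0:8,r1:Mul1,r2:3,r3:Add1
cycle 9: stall // r0:8,r1:Mul1,r2:3,r3:Add1
cycle 10: stall // r0:8,r1:Mul1,r2:3,r3:Add1
cycle 11: stall // r0:8,r1:Mul1,r2:3,r3:Add1
cycle 12: CDB Mul2=-64; issue MUL r0<-Mul2 // r0:Mul2,r1:Mul1,r2:3,r3:Add1
cycle 13: stall // r0:Mul2,r1:Mul1,r2:3,r3:Add1
cycle 14: stall // r0:Mul2,r1:Mul1,r2:3,r3:Add1
cycle 15: CDB Add1=-56; stall // r0:Mul2,r1:Mul1,r2:3,r3:-56
cycle 16: stall // r0:Mul2,r1:Mul1,r2:3,r3:-56
cycle 17: stall // r0:Mul2,r1:Mul1,r2:3,r3:-56
cycle 18: stall // r0:Mul2,r1:Mul1,r2:3,r3:-56
cycle 19: CDB Mul1=-448; issue MUL r2<-Mul1 // r0:Mul2,r1:-448,r2:Mul1,r3:-56
cycle 20: - // r0:Mul2,r1:-448,r2:Mul1,r3:-56
cycle 21: - // r0:Mul2,r1:-448,r2:Mul1,r3:-56
cycle 22: - // r0:Mul2,r1:-448,r2:Mul1,r3:-56
cycle 23: CDB Mul1=25088 // r0:Mul2,r1:-448,r2:25088,r3:-56

STATUS = TAG Mul2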